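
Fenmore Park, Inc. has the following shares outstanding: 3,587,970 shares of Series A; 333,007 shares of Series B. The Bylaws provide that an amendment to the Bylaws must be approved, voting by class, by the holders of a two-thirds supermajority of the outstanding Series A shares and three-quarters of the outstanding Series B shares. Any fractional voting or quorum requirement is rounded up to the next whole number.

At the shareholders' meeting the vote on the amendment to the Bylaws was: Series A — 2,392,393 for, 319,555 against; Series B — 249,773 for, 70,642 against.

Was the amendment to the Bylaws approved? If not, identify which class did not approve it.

Approved — every class gave the required vote.

Series A: 2/3 of 3587970 = 2391980; 2,391,980 required, 2,392,393 in favor — approved.
Series B: 3/4 of 333007 = 249755.25, rounded up to 249756; 249,756 required, 249,773 in favor — approved.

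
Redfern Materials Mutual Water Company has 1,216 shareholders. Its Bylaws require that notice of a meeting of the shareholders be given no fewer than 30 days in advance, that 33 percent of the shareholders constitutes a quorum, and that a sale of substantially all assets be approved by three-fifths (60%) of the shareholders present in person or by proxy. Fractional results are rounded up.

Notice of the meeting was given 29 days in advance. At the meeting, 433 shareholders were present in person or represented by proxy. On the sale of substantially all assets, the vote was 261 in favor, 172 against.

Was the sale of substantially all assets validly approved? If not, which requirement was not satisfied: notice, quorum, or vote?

Notice: 29 days given; 30 required. Not satisfied.
Quorum: 33% of 1,216 = 401.28, rounded up to 402; 433 present. Satisfied.
Vote: requires three-fifths of those present (433); 3/5 of 433 = 259.80, rounded up to 260, so 260 needed; 261 in favor. Satisfied.

Invalid — notice requirement not satisfied.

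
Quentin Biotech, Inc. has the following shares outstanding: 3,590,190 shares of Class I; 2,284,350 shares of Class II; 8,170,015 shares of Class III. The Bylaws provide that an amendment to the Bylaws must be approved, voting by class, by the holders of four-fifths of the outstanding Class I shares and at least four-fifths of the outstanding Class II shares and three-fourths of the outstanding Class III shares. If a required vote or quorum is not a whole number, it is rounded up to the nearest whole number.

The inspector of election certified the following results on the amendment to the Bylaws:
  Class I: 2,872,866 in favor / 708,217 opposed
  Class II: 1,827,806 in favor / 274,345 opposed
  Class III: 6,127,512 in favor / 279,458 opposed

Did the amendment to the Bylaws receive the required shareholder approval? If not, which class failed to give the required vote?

Approved — every class gave the required vote.

Class I: 4/5 of 3590190 = 2872152; 2,872,152 required, 2,872,866 in favor — approved.
Class II: 4/5 of 2284350 = 1827480; 1,827,480 required, 1,827,806 in favor — approved.
Class III: 3/4 of 8170015 = 6127511.25, rounded up to 6127512; 6,127,512 required, 6,127,512 in favor — approved.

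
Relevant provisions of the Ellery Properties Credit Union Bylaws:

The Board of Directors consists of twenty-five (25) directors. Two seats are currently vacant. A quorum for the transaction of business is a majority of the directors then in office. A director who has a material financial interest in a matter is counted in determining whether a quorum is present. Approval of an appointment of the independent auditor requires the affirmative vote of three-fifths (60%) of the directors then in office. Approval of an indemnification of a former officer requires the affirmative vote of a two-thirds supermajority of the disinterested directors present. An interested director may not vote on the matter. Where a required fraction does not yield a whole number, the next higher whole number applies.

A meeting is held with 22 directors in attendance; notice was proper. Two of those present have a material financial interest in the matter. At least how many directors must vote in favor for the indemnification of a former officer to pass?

14

The indemnification of a former officer requires two-thirds of the disinterested directors present (22 − 2 = 20).
2/3 of 20 = 13.33, rounded up to 14.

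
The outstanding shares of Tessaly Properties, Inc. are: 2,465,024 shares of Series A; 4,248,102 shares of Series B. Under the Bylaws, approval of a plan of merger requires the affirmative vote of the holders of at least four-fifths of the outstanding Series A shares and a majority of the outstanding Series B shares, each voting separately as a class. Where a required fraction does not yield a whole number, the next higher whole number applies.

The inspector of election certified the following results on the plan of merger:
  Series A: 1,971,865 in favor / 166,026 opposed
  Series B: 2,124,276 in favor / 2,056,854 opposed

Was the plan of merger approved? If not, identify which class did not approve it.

Series A: 4/5 of 2465024 = 1972019.20, rounded up to 1972020; 1,972,020 required, 1,971,865 in favor — not approved.
Series B: a majority of 4248102 is 2124052; 2,124,052 required, 2,124,276 in favor — approved.

Not approved — the Series A shares did not give the required vote.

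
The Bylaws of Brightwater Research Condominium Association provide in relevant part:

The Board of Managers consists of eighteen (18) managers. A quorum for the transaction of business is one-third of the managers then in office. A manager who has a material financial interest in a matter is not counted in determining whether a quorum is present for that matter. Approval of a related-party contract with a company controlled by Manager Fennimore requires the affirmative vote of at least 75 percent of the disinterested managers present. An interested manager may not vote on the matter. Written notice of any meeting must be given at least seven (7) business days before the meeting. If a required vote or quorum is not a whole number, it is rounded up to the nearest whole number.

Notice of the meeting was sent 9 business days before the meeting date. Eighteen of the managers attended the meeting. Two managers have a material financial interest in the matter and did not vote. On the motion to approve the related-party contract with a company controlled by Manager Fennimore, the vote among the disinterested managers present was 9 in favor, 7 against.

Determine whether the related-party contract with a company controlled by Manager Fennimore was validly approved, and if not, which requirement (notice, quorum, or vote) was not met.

Notice: 9 business days given; 7 required (9 ≥ 7). Satisfied.
Quorum: 18 present, but the 2 interested managers do not count, leaving 16. Quorum is 6. Satisfied.
Vote: the related-party contract with a company controlled by Manager Fennimore requires three-fourths of the disinterested managers present (18 − 2 = 16). 3/4 of 16 = 12, so 12 affirmative votes are needed; 9 voted in favor. Not satisfied.

Invalid — vote requirement not satisfied.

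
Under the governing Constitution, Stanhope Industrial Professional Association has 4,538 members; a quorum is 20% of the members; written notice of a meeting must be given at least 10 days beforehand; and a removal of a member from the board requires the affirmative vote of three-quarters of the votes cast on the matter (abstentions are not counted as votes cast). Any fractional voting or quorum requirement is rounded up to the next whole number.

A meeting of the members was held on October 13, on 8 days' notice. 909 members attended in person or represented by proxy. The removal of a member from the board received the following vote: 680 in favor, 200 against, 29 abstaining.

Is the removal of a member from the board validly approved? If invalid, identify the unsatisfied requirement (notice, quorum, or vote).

Invalid — notice requirement not satisfied.

Notice: 8 days given; 10 required. Not satisfied.
Quorum: 20% of 4,538 = 907.60, rounded up to 908; 909 present. Satisfied.
Vote: requires three-fourths of the votes cast (909 − 29 abstaining = 880); 3/4 of 880 = 660, so 660 needed; 680 in favor. Satisfied.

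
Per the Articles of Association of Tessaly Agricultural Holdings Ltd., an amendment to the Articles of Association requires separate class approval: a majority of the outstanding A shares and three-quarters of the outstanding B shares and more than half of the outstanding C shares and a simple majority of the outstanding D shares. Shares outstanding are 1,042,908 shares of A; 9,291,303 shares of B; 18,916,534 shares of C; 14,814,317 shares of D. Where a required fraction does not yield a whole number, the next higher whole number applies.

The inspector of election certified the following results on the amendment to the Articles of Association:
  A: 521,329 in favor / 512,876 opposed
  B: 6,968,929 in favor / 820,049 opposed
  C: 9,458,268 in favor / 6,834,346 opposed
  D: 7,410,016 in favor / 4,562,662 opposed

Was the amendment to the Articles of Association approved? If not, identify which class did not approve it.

A: a majority of 1042908 is 521455; 521,455 required, 521,329 in favor — not approved.
B: 3/4 of 9291303 = 6968477.25, rounded up to 6968478; 6,968,478 required, 6,968,929 in favor — approved.
C: a majority of 18916534 is 9458268; 9,458,268 required, 9,458,268 in favor — approved.
D: a majority of 14814317 is 7407159; 7,407,159 required, 7,410,016 in favor — approved.

Not approved — the A shares did not give the required vote.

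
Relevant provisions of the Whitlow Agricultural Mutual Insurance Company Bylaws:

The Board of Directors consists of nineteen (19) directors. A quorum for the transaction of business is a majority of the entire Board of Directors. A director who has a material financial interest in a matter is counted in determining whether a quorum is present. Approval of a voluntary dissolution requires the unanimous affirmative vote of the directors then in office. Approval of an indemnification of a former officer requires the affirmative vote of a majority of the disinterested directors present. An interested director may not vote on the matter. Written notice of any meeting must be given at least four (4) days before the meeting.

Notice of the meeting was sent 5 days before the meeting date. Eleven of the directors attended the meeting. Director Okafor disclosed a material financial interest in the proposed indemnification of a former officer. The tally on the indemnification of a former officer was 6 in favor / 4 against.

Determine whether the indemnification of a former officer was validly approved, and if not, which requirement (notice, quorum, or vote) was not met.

Valid — all requirements satisfied.

Notice: 5 days given; 4 required (5 ≥ 4). Satisfied.
Quorum: 11 present (interested directors count toward quorum); quorum is 10. Satisfied.
Vote: the indemnification of a former officer requires a majority of the disinterested directors present (11 − 1 = 10). A majority of 10 is 6, so 6 affirmative votes are needed; 6 voted in favor. Satisfied.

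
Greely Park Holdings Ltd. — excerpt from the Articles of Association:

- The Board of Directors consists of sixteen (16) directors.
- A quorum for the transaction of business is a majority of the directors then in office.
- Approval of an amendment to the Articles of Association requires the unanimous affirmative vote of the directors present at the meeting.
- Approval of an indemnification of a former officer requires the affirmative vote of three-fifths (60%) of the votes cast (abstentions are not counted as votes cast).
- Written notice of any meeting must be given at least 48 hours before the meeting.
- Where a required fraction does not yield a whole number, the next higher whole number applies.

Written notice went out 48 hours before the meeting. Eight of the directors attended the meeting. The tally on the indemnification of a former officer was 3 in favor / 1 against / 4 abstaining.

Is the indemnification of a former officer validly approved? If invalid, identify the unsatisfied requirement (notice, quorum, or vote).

Notice: 48 hours given; 48 required (48 ≥ 48). Satisfied.
Quorum: 8 present; quorum is 9. Not satisfied.
Vote: the indemnification of a former officer requires three-fifths of the votes cast (8 present − 4 abstaining = 4). 3/5 of 4 = 2.40, rounded up to 3, so 3 affirmative votes are needed; 3 voted in favor. Satisfied. (Moot — without a quorum no business can be validly transacted.)

Invalid — quorum requirement not satisfied.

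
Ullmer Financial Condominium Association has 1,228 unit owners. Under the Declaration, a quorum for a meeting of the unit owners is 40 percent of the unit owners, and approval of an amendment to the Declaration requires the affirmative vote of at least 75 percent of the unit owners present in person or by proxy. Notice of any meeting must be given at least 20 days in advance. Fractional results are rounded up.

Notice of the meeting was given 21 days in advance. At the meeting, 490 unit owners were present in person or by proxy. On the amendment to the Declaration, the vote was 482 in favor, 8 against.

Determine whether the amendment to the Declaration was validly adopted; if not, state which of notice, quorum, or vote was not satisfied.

Invalid — quorum requirement not satisfied.

Notice: 21 days given; 20 required. Satisfied.
Quorum: 40% of 1,228 = 491.20, rounded up to 492; 490 present. Not satisfied.
Vote: requires three-fourths of those present (490); 3/4 of 490 = 367.50, rounded up to 368, so 368 needed; 482 in favor. Satisfied.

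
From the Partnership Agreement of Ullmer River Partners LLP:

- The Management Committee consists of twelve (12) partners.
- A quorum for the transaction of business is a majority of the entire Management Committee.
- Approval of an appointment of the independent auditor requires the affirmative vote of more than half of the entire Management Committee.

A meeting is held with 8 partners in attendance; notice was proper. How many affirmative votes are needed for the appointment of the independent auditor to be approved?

The appointment of the independent auditor requires a majority of the entire Management Committee (12).
A majority of 12 is 7.

7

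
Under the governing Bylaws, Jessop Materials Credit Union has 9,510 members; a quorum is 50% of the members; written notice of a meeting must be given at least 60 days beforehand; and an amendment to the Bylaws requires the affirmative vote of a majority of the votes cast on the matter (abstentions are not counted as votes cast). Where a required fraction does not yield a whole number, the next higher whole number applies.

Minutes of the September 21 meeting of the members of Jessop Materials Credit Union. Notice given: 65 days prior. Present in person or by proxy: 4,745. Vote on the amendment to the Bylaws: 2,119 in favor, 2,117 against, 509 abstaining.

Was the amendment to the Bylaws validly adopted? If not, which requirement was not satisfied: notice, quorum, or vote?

Notice: 65 days given; 60 required. Satisfied.
Quorum: 50% of 9,510 = 4,755; 4,745 present. Not satisfied.
Vote: requires a majority of the votes cast (4,745 − 509 abstaining = 4,236); a majority of 4236 is 2119, so 2,119 needed; 2,119 in favor. Satisfied.

Invalid — quorum requirement not satisfied.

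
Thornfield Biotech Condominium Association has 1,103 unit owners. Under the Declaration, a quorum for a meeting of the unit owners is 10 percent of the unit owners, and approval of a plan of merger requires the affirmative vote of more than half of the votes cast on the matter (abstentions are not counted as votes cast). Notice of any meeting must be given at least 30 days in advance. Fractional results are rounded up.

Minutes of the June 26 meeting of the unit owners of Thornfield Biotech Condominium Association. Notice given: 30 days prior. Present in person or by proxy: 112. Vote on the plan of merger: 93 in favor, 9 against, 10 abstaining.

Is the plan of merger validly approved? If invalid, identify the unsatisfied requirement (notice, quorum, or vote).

Notice: 30 days given; 30 required. Satisfied.
Quorum: 10% of 1,103 = 110.30, rounded up to 111; 112 present. Satisfied.
Vote: requires a majority of the votes cast (112 − 10 abstaining = 102); a majority of 102 is 52, so 52 needed; 93 in favor. Satisfied.

Valid — all requirements satisfied.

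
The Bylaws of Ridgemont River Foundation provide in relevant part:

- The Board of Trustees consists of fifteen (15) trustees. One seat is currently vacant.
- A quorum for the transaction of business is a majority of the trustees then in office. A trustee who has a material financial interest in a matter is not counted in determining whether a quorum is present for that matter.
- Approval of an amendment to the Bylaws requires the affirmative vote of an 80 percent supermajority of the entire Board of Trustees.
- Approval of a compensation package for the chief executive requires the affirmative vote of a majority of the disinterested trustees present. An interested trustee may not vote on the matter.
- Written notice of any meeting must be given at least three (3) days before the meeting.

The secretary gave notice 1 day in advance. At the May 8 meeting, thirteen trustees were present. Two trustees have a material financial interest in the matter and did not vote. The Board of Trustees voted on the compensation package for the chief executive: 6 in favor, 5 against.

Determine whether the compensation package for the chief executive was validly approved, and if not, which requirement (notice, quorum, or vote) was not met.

Notice: 1 day given; 3 required (1 < 3). Not satisfied.
Quorum: 13 present, but the 2 interested trustees do not count, leaving 11. Quorum is 8. Satisfied.
Vote: the compensation package for the chief executive requires a majority of the disinterested trustees present (13 − 2 = 11). A majority of 11 is 6, so 6 affirmative votes are needed; 6 voted in favor. Satisfied.

Invalid — notice requirement not satisfied.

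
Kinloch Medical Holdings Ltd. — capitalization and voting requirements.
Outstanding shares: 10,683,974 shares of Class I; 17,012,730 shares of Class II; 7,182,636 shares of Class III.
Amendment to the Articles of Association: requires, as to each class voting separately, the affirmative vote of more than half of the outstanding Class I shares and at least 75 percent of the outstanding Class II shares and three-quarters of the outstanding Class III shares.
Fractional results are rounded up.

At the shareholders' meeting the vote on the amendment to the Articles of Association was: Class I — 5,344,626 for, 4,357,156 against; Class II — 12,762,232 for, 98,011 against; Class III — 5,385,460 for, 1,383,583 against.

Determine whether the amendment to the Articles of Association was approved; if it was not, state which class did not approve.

Not approved — the Class III shares did not give the required vote.

Class I: a majority of 10683974 is 5341988; 5,341,988 required, 5,344,626 in favor — approved.
Class II: 3/4 of 17012730 = 12759547.50, rounded up to 12759548; 12,759,548 required, 12,762,232 in favor — approved.
Class III: 3/4 of 7182636 = 5386977; 5,386,977 required, 5,385,460 in favor — not approved.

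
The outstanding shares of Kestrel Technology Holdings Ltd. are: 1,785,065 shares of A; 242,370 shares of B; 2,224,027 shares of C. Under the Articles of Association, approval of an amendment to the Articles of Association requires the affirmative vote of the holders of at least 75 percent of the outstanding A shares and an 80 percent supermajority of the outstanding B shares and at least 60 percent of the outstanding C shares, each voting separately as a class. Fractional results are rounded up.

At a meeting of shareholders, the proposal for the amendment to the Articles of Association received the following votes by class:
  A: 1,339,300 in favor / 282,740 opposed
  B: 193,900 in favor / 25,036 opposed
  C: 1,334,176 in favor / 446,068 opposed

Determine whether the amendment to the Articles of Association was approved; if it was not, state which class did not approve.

A: 3/4 of 1785065 = 1338798.75, rounded up to 1338799; 1,338,799 required, 1,339,300 in favor — approved.
B: 4/5 of 242370 = 193896; 193,896 required, 193,900 in favor — approved.
C: 3/5 of 2224027 = 1334416.20, rounded up to 1334417; 1,334,417 required, 1,334,176 in favor — not approved.

Not approved — the C shares did not give the required vote.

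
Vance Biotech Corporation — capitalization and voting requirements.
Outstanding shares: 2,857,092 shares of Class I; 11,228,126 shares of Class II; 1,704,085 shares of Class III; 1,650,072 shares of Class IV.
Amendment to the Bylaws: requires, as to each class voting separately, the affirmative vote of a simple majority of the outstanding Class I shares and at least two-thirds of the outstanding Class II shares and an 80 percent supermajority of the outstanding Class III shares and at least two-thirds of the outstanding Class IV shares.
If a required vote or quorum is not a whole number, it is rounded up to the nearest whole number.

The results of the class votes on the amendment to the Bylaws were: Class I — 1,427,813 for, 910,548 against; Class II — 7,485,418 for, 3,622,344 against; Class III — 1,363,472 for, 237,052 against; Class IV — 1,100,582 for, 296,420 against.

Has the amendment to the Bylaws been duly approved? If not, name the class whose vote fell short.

Class I: a majority of 2857092 is 1428547; 1,428,547 required, 1,427,813 in favor — not approved.
Class II: 2/3 of 11228126 = 7485417.33, rounded up to 7485418; 7,485,418 required, 7,485,418 in favor — approved.
Class III: 4/5 of 1704085 = 1363268; 1,363,268 required, 1,363,472 in favor — approved.
Class IV: 2/3 of 1650072 = 1100048; 1,100,048 required, 1,100,582 in favor — approved.

Not approved — the Class I shares did not give the required vote.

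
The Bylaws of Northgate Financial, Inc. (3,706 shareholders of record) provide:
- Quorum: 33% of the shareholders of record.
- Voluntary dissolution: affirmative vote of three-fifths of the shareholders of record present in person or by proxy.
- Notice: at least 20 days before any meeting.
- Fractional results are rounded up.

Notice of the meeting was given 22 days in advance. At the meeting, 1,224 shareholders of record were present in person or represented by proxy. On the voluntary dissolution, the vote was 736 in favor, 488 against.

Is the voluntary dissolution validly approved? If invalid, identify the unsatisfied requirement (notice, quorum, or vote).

Notice: 22 days given; 20 required. Satisfied.
Quorum: 33% of 3,706 = 1,222.98, rounded up to 1,223; 1,224 present. Satisfied.
Vote: requires three-fifths of those present (1,224); 3/5 of 1224 = 734.40, rounded up to 735, so 735 needed; 736 in favor. Satisfied.

Valid — all requirements satisfied.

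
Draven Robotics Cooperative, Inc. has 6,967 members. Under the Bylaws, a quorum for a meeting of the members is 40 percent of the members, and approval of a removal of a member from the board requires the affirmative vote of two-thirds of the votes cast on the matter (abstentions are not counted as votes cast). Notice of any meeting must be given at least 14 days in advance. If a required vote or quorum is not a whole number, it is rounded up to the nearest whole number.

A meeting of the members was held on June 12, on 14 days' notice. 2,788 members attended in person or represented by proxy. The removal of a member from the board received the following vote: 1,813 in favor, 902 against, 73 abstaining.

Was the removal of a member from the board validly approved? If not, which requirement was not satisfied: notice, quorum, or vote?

Notice: 14 days given; 14 required. Satisfied.
Quorum: 40% of 6,967 = 2,786.80, rounded up to 2,787; 2,788 present. Satisfied.
Vote: requires two-thirds of the votes cast (2,788 − 73 abstaining = 2,715); 2/3 of 2715 = 1810, so 1,810 needed; 1,813 in favor. Satisfied.

Valid — all requirements satisfied.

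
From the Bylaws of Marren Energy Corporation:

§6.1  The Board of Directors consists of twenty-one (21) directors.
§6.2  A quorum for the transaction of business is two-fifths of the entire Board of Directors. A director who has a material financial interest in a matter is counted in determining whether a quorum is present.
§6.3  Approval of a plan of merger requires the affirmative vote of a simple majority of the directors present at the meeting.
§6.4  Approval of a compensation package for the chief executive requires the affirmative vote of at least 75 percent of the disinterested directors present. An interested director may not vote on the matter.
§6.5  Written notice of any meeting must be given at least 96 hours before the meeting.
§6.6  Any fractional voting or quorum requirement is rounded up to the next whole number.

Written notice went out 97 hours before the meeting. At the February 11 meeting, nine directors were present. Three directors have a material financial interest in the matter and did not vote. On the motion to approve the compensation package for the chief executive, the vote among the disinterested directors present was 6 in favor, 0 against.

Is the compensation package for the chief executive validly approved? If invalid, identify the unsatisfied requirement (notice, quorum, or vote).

Notice: 97 hours given; 96 required (97 ≥ 96). Satisfied.
Quorum: 9 present (interested directors count toward quorum); quorum is 9. Satisfied.
Vote: the compensation package for the chief executive requires three-fourths of the disinterested directors present (9 − 3 = 6). 3/4 of 6 = 4.50, rounded up to 5, so 5 affirmative votes are needed; 6 voted in favor. Satisfied.

Valid — all requirements satisfied.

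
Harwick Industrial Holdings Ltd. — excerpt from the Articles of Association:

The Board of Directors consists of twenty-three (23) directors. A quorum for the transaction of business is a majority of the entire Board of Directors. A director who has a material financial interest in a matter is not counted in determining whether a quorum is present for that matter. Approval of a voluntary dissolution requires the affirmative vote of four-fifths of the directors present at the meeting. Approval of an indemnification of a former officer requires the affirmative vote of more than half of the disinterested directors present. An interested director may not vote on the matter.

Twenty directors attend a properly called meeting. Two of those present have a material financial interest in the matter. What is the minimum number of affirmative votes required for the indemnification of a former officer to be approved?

The indemnification of a former officer requires a majority of the disinterested directors present (20 − 2 = 18).
A majority of 18 is 10.

10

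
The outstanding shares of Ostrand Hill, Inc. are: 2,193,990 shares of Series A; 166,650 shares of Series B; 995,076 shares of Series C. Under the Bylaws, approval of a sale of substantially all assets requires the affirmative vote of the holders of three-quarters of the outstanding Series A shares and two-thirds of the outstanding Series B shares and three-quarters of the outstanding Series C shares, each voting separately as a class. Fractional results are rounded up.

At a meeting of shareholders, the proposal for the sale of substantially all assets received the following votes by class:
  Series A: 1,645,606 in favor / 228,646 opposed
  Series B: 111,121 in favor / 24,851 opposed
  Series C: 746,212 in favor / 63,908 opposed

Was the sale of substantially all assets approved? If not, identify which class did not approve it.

Series A: 3/4 of 2193990 = 1645492.50, rounded up to 1645493; 1,645,493 required, 1,645,606 in favor — approved.
Series B: 2/3 of 166650 = 111100; 111,100 required, 111,121 in favor — approved.
Series C: 3/4 of 995076 = 746307; 746,307 required, 746,212 in favor — not approved.

Not approved — the Series C shares did not give the required vote.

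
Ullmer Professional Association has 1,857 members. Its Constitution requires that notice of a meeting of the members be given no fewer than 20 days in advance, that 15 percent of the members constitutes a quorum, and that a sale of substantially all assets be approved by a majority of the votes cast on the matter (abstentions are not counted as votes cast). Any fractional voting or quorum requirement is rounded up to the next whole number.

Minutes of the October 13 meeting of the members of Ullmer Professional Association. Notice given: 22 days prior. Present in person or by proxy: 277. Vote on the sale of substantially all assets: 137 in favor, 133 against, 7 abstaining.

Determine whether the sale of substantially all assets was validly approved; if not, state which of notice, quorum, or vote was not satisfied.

Invalid — quorum requirement not satisfied.

Notice: 22 days given; 20 required. Satisfied.
Quorum: 15% of 1,857 = 278.55, rounded up to 279; 277 present. Not satisfied.
Vote: requires a majority of the votes cast (277 − 7 abstaining = 270); a majority of 270 is 136, so 136 needed; 137 in favor. Satisfied.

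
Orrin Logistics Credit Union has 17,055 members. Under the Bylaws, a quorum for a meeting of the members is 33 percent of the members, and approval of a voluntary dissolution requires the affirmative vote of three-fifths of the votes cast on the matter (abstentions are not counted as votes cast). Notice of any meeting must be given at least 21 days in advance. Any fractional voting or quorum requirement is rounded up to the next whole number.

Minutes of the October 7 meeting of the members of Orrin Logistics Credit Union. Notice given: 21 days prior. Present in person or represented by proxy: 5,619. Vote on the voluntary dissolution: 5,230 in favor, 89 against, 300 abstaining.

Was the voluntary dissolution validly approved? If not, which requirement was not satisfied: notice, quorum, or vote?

Invalid — quorum requirement not satisfied.

Notice: 21 days given; 21 required. Satisfied.
Quorum: 33% of 17,055 = 5,628.15, rounded up to 5,629; 5,619 present. Not satisfied.
Vote: requires three-fifths of the votes cast (5,619 − 300 abstaining = 5,319); 3/5 of 5319 = 3191.40, rounded up to 3192, so 3,192 needed; 5,230 in favor. Satisfied.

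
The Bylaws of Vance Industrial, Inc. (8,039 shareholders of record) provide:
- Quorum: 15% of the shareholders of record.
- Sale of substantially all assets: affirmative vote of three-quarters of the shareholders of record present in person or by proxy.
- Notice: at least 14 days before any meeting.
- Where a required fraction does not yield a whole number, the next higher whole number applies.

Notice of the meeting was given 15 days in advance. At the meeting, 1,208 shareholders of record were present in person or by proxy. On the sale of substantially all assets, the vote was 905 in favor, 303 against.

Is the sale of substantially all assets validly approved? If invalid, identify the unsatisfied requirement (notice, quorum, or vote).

Invalid — vote requirement not satisfied.

Notice: 15 days given; 14 required. Satisfied.
Quorum: 15% of 8,039 = 1,205.85, rounded up to 1,206; 1,208 present. Satisfied.
Vote: requires three-fourths of those present (1,208); 3/4 of 1208 = 906, so 906 needed; 905 in favor. Not satisfied.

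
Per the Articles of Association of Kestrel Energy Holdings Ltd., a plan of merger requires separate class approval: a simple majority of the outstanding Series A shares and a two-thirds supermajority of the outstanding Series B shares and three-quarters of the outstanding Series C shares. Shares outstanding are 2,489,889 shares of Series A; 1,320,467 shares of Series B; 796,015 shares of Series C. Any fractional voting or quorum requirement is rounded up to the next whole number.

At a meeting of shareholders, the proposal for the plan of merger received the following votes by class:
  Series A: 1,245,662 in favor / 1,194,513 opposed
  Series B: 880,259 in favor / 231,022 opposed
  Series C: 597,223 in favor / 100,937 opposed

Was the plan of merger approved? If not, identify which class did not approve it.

Not approved — the Series B shares did not give the required vote.

Series A: a majority of 2489889 is 1244945; 1,244,945 required, 1,245,662 in favor — approved.
Series B: 2/3 of 1320467 = 880311.33, rounded up to 880312; 880,312 required, 880,259 in favor — not approved.
Series C: 3/4 of 796015 = 597011.25, rounded up to 597012; 597,012 required, 597,223 in favor — approved.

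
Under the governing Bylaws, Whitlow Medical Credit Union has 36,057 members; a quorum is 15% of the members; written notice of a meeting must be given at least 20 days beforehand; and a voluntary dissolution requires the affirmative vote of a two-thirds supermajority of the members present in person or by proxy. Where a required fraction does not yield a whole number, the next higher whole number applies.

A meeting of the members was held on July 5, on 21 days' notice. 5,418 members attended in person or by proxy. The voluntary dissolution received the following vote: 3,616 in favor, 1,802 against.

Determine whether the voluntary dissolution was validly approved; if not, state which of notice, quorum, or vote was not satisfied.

Valid — all requirements satisfied.

Notice: 21 days given; 20 required. Satisfied.
Quorum: 15% of 36,057 = 5,408.55, rounded up to 5,409; 5,418 present. Satisfied.
Vote: requires two-thirds of those present (5,418); 2/3 of 5418 = 3612, so 3,612 needed; 3,616 in favor. Satisfied.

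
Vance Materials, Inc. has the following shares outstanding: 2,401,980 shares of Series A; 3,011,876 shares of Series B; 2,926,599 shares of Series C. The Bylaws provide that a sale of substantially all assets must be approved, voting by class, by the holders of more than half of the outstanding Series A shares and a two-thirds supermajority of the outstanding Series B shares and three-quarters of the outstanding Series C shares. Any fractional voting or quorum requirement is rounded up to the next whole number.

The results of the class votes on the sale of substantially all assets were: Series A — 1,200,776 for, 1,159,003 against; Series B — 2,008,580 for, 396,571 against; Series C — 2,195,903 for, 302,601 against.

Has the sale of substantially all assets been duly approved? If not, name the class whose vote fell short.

Not approved — the Series A shares did not give the required vote.

Series A: a majority of 2401980 is 1200991; 1,200,991 required, 1,200,776 in favor — not approved.
Series B: 2/3 of 3011876 = 2007917.33, rounded up to 2007918; 2,007,918 required, 2,008,580 in favor — approved.
Series C: 3/4 of 2926599 = 2194949.25, rounded up to 2194950; 2,194,950 required, 2,195,903 in favor — approved.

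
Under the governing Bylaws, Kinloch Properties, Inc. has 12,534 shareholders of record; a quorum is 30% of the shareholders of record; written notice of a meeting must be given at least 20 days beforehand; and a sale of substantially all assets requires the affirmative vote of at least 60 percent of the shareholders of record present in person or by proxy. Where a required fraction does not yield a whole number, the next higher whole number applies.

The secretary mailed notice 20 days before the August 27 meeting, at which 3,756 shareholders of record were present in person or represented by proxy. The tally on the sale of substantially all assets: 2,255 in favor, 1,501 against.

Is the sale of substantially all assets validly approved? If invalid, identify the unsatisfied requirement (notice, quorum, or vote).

Notice: 20 days given; 20 required. Satisfied.
Quorum: 30% of 12,534 = 3,760.20, rounded up to 3,761; 3,756 present. Not satisfied.
Vote: requires three-fifths of those present (3,756); 3/5 of 3756 = 2253.60, rounded up to 2254, so 2,254 needed; 2,255 in favor. Satisfied.

Invalid — quorum requirement not satisfied.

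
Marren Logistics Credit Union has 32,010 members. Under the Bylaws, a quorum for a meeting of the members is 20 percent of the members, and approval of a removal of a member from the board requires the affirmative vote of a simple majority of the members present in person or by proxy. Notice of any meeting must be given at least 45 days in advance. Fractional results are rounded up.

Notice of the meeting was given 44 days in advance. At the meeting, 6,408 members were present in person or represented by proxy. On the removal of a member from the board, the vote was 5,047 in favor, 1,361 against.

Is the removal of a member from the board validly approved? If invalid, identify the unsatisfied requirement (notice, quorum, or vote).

Notice: 44 days given; 45 required. Not satisfied.
Quorum: 20% of 32,010 = 6,402; 6,408 present. Satisfied.
Vote: requires a majority of those present (6,408); a majority of 6408 is 3205, so 3,205 needed; 5,047 in favor. Satisfied.

Invalid — notice requirement not satisfied.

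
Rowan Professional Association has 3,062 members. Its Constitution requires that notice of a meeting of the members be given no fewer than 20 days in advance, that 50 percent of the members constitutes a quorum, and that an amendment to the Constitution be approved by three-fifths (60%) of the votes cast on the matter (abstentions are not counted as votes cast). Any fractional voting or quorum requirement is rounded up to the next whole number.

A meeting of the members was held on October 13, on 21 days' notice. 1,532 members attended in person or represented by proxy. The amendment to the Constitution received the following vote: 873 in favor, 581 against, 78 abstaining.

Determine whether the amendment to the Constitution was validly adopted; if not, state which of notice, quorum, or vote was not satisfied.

Notice: 21 days given; 20 required. Satisfied.
Quorum: 50% of 3,062 = 1,531; 1,532 present. Satisfied.
Vote: requires three-fifths of the votes cast (1,532 − 78 abstaining = 1,454); 3/5 of 1454 = 872.40, rounded up to 873, so 873 needed; 873 in favor. Satisfied.

Valid — all requirements satisfied.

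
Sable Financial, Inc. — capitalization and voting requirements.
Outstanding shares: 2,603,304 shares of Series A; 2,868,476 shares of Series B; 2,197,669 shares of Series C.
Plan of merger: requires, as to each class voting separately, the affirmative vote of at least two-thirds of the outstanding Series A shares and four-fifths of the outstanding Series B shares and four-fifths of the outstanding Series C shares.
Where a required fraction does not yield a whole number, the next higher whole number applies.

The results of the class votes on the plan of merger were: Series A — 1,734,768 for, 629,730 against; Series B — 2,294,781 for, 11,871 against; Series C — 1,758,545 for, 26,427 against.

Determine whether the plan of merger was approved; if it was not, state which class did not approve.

Series A: 2/3 of 2603304 = 1735536; 1,735,536 required, 1,734,768 in favor — not approved.
Series B: 4/5 of 2868476 = 2294780.80, rounded up to 2294781; 2,294,781 required, 2,294,781 in favor — approved.
Series C: 4/5 of 2197669 = 1758135.20, rounded up to 1758136; 1,758,136 required, 1,758,545 in favor — approved.

Not approved — the Series A shares did not give the required vote.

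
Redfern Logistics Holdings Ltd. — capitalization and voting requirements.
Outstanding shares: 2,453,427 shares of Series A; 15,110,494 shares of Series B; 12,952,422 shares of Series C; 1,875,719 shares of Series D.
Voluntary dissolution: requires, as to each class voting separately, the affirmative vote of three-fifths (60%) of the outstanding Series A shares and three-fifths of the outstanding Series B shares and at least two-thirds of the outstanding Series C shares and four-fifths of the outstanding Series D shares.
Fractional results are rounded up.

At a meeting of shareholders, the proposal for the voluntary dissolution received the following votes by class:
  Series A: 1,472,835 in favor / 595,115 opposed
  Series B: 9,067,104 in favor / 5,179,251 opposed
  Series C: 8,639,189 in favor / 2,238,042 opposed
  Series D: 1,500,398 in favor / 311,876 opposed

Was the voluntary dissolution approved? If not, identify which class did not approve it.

Not approved — the Series D shares did not give the required vote.

Series A: 3/5 of 2453427 = 1472056.20, rounded up to 1472057; 1,472,057 required, 1,472,835 in favor — approved.
Series B: 3/5 of 15110494 = 9066296.40, rounded up to 9066297; 9,066,297 required, 9,067,104 in favor — approved.
Series C: 2/3 of 12952422 = 8634948; 8,634,948 required, 8,639,189 in favor — approved.
Series D: 4/5 of 1875719 = 1500575.20, rounded up to 1500576; 1,500,576 required, 1,500,398 in favor — not approved.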